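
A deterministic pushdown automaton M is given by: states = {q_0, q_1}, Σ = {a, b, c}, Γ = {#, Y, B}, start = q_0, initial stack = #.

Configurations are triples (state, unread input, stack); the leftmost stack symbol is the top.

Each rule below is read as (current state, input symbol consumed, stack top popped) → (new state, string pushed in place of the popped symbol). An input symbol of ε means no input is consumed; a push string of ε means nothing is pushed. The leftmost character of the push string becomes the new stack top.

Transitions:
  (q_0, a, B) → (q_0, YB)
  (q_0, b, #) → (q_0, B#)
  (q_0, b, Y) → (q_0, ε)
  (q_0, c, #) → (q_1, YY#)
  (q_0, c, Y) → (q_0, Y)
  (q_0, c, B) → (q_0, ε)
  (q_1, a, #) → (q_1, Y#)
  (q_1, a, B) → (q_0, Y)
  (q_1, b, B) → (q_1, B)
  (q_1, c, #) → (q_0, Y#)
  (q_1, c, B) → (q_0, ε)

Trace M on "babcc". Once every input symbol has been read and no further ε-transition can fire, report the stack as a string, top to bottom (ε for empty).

(q_0, babcc, #)
  read b, top #: go to q_0, push B# → (q_0, abcc, B#)
  read a, top B: go to q_0, push YB → (q_0, bcc, YB#)
  read b, top Y: go to q_0, push ε → (q_0, cc, B#)
  read c, top B: go to q_0, push ε → (q_0, c, #)
  read c, top #: go to q_1, push YY# → (q_1, ε, YY#)
All input consumed in state q_1 with stack YY#.

YY#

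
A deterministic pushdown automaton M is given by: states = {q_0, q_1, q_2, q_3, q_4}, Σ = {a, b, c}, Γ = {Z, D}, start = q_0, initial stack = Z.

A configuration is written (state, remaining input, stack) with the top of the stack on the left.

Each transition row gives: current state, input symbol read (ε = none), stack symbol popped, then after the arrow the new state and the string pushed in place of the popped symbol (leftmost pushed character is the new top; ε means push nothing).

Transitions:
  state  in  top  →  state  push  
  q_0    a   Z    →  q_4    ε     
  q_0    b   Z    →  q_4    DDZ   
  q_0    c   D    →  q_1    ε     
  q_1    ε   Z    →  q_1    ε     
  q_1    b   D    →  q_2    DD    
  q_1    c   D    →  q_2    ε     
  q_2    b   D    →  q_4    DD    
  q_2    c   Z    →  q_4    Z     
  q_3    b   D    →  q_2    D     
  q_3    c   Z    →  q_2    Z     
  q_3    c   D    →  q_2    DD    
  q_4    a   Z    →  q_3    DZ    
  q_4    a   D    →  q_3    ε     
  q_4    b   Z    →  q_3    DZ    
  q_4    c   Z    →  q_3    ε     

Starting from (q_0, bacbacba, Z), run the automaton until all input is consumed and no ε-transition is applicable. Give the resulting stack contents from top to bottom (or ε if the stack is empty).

DDDZ

(q_0, bacbacba, Z) ⊢ (q_4, acbacba, DDZ) ⊢ (q_3, cbacba, DZ) ⊢ (q_2, bacba, DDZ) ⊢ (q_4, acba, DDDZ) ⊢ (q_3, cba, DDZ) ⊢ (q_2, ba, DDDZ) ⊢ (q_4, a, DDDDZ) ⊢ (q_3, ε, DDDZ)
All input consumed in state q_3 with stack DDDZ.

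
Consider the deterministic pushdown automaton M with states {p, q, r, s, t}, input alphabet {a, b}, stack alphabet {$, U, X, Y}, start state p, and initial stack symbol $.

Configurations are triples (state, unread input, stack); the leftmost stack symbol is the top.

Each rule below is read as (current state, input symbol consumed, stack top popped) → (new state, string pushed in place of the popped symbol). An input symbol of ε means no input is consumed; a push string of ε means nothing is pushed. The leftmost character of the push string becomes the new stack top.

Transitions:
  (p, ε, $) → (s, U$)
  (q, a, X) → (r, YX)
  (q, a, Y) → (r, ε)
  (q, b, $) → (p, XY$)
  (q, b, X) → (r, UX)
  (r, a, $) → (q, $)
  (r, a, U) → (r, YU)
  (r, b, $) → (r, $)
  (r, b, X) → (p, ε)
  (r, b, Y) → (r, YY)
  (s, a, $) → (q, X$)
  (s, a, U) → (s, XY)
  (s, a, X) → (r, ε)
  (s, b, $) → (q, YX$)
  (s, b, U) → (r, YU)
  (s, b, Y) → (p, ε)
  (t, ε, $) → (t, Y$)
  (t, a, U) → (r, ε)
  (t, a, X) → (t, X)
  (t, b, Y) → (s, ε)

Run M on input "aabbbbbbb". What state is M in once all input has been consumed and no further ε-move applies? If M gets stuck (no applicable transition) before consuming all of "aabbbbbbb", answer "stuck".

(p, aabbbbbbb, $) ⊢ (s, aabbbbbbb, U$) ⊢ (s, abbbbbbb, XY$) ⊢ (r, bbbbbbb, Y$) ⊢ (r, bbbbbb, YY$) ⊢ (r, bbbbb, YYY$) ⊢ (r, bbbb, YYYY$) ⊢ (r, bbb, YYYYY$) ⊢ (r, bb, YYYYYY$) ⊢ (r, b, YYYYYYY$) ⊢ (r, ε, YYYYYYYY$)
All input consumed; M is in state r.

r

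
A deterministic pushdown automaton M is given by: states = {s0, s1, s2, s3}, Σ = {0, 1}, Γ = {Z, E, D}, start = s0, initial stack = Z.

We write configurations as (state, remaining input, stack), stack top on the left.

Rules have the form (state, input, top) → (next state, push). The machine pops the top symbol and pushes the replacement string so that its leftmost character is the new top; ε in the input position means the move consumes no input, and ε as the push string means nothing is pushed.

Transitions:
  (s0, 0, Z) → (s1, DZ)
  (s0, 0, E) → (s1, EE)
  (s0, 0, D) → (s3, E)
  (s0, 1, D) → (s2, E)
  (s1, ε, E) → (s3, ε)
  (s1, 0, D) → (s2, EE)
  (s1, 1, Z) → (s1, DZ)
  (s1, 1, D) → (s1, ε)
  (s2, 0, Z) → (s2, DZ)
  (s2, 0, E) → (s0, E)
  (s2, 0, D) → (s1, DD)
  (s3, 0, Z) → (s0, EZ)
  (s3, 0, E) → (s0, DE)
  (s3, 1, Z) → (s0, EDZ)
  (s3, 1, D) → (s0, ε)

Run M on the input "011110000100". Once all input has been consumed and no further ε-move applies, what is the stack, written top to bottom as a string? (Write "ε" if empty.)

EEEZ

(s0, 011110000100, Z)
  read 0, top Z: go to s1, push DZ → (s1, 11110000100, DZ)
  read 1, top D: go to s1, push ε → (s1, 1110000100, Z)
  read 1, top Z: go to s1, push DZ → (s1, 110000100, DZ)
  read 1, top D: go to s1, push ε → (s1, 10000100, Z)
  read 1, top Z: go to s1, push DZ → (s1, 0000100, DZ)
  read 0, top D: go to s2, push EE → (s2, 000100, EEZ)
  read 0, top E: go to s0, push E → (s0, 00100, EEZ)
  read 0, top E: go to s1, push EE → (s1, 0100, EEEZ)
  ε-move, top E: go to s3, push ε → (s3, 0100, EEZ)
  read 0, top E: go to s0, push DE → (s0, 100, DEEZ)
  read 1, top D: go to s2, push E → (s2, 00, EEEZ)
  read 0, top E: go to s0, push E → (s0, 0, EEEZ)
  read 0, top E: go to s1, push EE → (s1, ε, EEEEZ)
  ε-move, top E: go to s3, push ε → (s3, ε, EEEZ)
All input consumed in state s3 with stack EEEZ.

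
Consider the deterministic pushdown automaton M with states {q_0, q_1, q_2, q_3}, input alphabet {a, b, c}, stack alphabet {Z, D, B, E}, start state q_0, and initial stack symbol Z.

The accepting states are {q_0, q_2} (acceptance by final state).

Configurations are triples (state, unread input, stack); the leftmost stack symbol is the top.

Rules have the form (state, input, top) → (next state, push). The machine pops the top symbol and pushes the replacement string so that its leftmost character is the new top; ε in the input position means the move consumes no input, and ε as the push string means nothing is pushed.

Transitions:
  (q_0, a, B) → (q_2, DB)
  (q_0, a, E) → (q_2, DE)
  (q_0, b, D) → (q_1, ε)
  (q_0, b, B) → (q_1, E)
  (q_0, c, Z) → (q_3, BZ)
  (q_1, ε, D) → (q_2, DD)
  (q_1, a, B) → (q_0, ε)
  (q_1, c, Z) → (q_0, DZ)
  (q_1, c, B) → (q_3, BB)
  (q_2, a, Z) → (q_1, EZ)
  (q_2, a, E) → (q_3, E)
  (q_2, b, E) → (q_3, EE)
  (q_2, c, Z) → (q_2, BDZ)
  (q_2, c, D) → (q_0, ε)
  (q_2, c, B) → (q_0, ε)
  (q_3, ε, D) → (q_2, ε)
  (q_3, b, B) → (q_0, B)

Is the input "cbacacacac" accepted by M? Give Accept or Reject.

(q_0, cbacacacac, Z)
  read c, top Z: go to q_3, push BZ → (q_3, bacacacac, BZ)
  read b, top B: go to q_0, push B → (q_0, acacacac, BZ)
  read a, top B: go to q_2, push DB → (q_2, cacacac, DBZ)
  read c, top D: go to q_0, push ε → (q_0, acacac, BZ)
  read a, top B: go to q_2, push DB → (q_2, cacac, DBZ)
  read c, top D: go to q_0, push ε → (q_0, acac, BZ)
  read a, top B: go to q_2, push DB → (q_2, cac, DBZ)
  read c, top D: go to q_0, push ε → (q_0, ac, BZ)
  read a, top B: go to q_2, push DB → (q_2, c, DBZ)
  read c, top D: go to q_0, push ε → (q_0, ε, BZ)
All input consumed; state q_0 ∈ F.

Accept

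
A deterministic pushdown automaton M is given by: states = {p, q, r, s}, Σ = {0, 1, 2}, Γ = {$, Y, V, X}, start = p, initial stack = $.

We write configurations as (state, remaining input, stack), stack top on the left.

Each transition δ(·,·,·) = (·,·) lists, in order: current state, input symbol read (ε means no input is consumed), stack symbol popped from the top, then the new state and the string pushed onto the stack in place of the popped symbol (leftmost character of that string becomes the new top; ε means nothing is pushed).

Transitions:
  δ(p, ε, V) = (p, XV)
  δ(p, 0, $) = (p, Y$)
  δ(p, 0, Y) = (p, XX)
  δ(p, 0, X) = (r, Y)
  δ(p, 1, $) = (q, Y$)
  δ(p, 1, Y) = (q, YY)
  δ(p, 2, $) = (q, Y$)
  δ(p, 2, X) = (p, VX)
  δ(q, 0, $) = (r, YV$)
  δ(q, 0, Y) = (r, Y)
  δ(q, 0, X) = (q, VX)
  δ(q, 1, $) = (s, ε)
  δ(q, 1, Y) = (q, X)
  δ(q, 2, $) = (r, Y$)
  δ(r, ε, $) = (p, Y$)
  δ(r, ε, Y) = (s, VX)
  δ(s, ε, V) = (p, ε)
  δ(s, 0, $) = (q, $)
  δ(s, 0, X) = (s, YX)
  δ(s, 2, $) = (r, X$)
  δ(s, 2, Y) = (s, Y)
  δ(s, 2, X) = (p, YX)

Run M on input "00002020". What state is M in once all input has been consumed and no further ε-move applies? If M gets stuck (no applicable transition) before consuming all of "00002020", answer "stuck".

(p, 00002020, $)
  read 0, top $: go to p, push Y$ → (p, 0002020, Y$)
  read 0, top Y: go to p, push XX → (p, 002020, XX$)
  read 0, top X: go to r, push Y → (r, 02020, YX$)
  ε-move, top Y: go to s, push VX → (s, 02020, VXX$)
  ε-move, top V: go to p, push ε → (p, 02020, XX$)
  read 0, top X: go to r, push Y → (r, 2020, YX$)
  ε-move, top Y: go to s, push VX → (s, 2020, VXX$)
  ε-move, top V: go to p, push ε → (p, 2020, XX$)
  read 2, top X: go to p, push VX → (p, 020, VXX$)
  ε-move, top V: go to p, push XV → (p, 020, XVXX$)
  read 0, top X: go to r, push Y → (r, 20, YVXX$)
  ε-move, top Y: go to s, push VX → (s, 20, VXVXX$)
  ε-move, top V: go to p, push ε → (p, 20, XVXX$)
  read 2, top X: go to p, push VX → (p, 0, VXVXX$)
  ε-move, top V: go to p, push XV → (p, 0, XVXVXX$)
  read 0, top X: go to r, push Y → (r, ε, YVXVXX$)
  ε-move, top Y: go to s, push VX → (s, ε, VXVXVXX$)
  ε-move, top V: go to p, push ε → (p, ε, XVXVXX$)
All input consumed; M is in state p.

p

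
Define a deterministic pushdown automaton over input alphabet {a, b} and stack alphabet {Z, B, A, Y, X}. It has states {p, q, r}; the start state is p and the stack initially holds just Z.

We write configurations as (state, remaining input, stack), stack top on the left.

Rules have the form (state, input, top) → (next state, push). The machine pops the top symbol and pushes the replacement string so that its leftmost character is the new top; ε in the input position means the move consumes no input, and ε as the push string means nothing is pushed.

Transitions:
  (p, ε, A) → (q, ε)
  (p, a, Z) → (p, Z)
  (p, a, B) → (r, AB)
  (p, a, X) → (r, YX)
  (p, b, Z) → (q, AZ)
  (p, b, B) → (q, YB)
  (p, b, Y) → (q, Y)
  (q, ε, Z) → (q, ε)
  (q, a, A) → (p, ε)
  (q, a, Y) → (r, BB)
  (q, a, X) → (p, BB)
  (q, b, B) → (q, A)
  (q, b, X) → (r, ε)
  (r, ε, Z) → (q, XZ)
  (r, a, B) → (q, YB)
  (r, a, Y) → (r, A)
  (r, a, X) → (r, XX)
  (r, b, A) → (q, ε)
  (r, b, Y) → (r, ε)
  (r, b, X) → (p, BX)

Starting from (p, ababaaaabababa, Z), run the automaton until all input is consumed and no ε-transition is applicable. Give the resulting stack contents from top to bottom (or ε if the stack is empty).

(p, ababaaaabababa, Z)
  read a, top Z: go to p, push Z → (p, babaaaabababa, Z)
  read b, top Z: go to q, push AZ → (q, abaaaabababa, AZ)
  read a, top A: go to p, push ε → (p, baaaabababa, Z)
  read b, top Z: go to q, push AZ → (q, aaaabababa, AZ)
  read a, top A: go to p, push ε → (p, aaabababa, Z)
  read a, top Z: go to p, push Z → (p, aabababa, Z)
  read a, top Z: go to p, push Z → (p, abababa, Z)
  read a, top Z: go to p, push Z → (p, bababa, Z)
  read b, top Z: go to q, push AZ → (q, ababa, AZ)
  read a, top A: go to p, push ε → (p, baba, Z)
  read b, top Z: go to q, push AZ → (q, aba, AZ)
  read a, top A: go to p, push ε → (p, ba, Z)
  read b, top Z: go to q, push AZ → (q, a, AZ)
  read a, top A: go to p, push ε → (p, ε, Z)
All input consumed in state p with stack Z.

Z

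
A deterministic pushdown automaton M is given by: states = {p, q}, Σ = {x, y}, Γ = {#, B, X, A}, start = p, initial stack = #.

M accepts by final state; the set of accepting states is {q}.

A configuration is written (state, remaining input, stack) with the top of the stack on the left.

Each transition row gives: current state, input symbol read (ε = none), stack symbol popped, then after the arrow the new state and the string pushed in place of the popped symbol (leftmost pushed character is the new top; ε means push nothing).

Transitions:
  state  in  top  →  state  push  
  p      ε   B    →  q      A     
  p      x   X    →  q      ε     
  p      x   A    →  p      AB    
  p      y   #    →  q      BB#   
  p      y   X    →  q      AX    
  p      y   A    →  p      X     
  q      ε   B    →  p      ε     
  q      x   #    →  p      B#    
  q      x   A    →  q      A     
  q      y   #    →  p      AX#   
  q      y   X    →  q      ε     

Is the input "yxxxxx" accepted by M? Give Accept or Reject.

(p, yxxxxx, #) ⊢ (q, xxxxx, BB#) ⊢ (p, xxxxx, B#) ⊢ (q, xxxxx, A#) ⊢ (q, xxxx, A#) ⊢ (q, xxx, A#) ⊢ (q, xx, A#) ⊢ (q, x, A#) ⊢ (q, ε, A#)
All input consumed; state q ∈ F.

Accept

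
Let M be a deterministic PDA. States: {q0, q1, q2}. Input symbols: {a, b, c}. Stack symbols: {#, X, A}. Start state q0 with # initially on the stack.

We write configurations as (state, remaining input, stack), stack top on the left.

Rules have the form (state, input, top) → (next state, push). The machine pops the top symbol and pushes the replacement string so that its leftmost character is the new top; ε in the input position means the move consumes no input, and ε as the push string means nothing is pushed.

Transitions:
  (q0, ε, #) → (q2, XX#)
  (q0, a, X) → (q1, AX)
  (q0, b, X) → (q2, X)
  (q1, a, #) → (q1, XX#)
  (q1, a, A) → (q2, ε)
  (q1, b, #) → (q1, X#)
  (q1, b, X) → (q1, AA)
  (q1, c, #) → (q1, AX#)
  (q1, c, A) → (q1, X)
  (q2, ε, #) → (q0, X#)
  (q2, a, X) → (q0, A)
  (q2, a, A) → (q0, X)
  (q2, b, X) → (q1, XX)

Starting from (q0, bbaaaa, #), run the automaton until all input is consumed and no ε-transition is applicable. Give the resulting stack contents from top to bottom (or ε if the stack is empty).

XXX#

(q0, bbaaaa, #) ⊢ (q2, bbaaaa, XX#) ⊢ (q1, baaaa, XXX#) ⊢ (q1, aaaa, AAXX#) ⊢ (q2, aaa, AXX#) ⊢ (q0, aa, XXX#) ⊢ (q1, a, AXXX#) ⊢ (q2, ε, XXX#)
All input consumed in state q2 with stack XXX#.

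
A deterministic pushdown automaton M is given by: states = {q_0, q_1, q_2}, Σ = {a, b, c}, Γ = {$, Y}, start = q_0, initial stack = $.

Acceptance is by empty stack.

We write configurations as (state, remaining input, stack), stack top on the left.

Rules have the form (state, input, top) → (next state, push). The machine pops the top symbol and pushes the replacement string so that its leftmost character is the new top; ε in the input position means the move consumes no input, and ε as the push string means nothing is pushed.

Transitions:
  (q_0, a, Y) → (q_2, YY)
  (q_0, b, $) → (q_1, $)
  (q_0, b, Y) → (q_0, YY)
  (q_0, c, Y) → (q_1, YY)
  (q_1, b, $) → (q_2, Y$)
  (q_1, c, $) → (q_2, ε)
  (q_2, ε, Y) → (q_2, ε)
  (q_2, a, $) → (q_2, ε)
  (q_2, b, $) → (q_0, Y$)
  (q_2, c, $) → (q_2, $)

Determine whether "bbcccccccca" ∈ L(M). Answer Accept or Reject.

(q_0, bbcccccccca, $)
  read b, top $: go to q_1, push $ → (q_1, bcccccccca, $)
  read b, top $: go to q_2, push Y$ → (q_2, cccccccca, Y$)
  ε-move, top Y: go to q_2, push ε → (q_2, cccccccca, $)
  read c, top $: go to q_2, push $ → (q_2, ccccccca, $)
  read c, top $: go to q_2, push $ → (q_2, cccccca, $)
  read c, top $: go to q_2, push $ → (q_2, ccccca, $)
  read c, top $: go to q_2, push $ → (q_2, cccca, $)
  read c, top $: go to q_2, push $ → (q_2, ccca, $)
  read c, top $: go to q_2, push $ → (q_2, cca, $)
  read c, top $: go to q_2, push $ → (q_2, ca, $)
  read c, top $: go to q_2, push $ → (q_2, a, $)
  read a, top $: go to q_2, push ε → (q_2, ε, ε)
All input consumed and the stack is empty.

Accept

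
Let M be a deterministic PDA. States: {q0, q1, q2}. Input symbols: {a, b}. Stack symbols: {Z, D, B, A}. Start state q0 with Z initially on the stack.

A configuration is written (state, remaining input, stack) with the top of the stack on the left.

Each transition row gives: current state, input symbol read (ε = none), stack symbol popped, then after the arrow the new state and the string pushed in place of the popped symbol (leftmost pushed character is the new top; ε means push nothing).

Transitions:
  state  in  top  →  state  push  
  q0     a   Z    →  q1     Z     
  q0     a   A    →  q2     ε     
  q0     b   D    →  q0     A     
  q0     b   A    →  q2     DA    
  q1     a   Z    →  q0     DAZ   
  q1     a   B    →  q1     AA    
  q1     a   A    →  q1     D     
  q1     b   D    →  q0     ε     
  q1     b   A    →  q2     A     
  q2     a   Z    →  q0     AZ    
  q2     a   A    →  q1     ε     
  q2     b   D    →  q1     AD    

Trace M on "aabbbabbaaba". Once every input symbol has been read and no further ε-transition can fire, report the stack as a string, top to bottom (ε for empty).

(q0, aabbbabbaaba, Z)
  read a, top Z: go to q1, push Z → (q1, abbbabbaaba, Z)
  read a, top Z: go to q0, push DAZ → (q0, bbbabbaaba, DAZ)
  read b, top D: go to q0, push A → (q0, bbabbaaba, AAZ)
  read b, top A: go to q2, push DA → (q2, babbaaba, DAAZ)
  read b, top D: go to q1, push AD → (q1, abbaaba, ADAAZ)
  read a, top A: go to q1, push D → (q1, bbaaba, DDAAZ)
  read b, top D: go to q0, push ε → (q0, baaba, DAAZ)
  read b, top D: go to q0, push A → (q0, aaba, AAAZ)
  read a, top A: go to q2, push ε → (q2, aba, AAZ)
  read a, top A: go to q1, push ε → (q1, ba, AZ)
  read b, top A: go to q2, push A → (q2, a, AZ)
  read a, top A: go to q1, push ε → (q1, ε, Z)
All input consumed in state q1 with stack Z.

Z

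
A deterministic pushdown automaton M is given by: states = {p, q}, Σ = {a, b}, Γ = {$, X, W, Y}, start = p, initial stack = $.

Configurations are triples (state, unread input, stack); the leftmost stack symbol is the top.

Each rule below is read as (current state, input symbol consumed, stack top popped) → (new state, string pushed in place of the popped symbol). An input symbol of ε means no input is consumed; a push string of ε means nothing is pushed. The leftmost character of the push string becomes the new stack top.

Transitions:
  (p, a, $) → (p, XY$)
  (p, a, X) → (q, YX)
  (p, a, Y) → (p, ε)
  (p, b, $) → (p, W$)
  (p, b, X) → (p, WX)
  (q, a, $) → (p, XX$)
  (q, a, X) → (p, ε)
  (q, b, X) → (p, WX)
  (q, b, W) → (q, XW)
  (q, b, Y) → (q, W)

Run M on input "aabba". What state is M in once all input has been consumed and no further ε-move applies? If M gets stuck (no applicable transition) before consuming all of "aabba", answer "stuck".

p

(p, aabba, $)
  read a, top $: go to p, push XY$ → (p, abba, XY$)
  read a, top X: go to q, push YX → (q, bba, YXY$)
  read b, top Y: go to q, push W → (q, ba, WXY$)
  read b, top W: go to q, push XW → (q, a, XWXY$)
  read a, top X: go to p, push ε → (p, ε, WXY$)
All input consumed; M is in state p.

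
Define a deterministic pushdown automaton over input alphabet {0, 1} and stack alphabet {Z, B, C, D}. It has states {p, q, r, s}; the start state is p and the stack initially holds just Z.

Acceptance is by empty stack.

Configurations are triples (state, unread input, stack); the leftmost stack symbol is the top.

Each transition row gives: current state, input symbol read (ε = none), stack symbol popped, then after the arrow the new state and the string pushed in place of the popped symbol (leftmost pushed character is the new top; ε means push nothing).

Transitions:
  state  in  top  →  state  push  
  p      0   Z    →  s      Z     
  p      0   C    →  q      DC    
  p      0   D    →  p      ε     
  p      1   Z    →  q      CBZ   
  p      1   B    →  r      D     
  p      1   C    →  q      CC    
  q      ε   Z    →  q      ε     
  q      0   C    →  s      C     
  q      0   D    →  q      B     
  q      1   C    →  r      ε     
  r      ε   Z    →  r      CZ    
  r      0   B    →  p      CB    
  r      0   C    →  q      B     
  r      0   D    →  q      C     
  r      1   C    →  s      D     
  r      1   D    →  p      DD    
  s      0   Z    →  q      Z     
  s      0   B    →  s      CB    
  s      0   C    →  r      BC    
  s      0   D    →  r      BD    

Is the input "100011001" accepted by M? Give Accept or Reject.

(p, 100011001, Z) ⊢ (q, 00011001, CBZ) ⊢ (s, 0011001, CBZ) ⊢ (r, 011001, BCBZ) ⊢ (p, 11001, CBCBZ) ⊢ (q, 1001, CCBCBZ) ⊢ (r, 001, CBCBZ) ⊢ (q, 01, BBCBZ)
No transition applies at (q, 01, BBCBZ); input not fully consumed.

Reject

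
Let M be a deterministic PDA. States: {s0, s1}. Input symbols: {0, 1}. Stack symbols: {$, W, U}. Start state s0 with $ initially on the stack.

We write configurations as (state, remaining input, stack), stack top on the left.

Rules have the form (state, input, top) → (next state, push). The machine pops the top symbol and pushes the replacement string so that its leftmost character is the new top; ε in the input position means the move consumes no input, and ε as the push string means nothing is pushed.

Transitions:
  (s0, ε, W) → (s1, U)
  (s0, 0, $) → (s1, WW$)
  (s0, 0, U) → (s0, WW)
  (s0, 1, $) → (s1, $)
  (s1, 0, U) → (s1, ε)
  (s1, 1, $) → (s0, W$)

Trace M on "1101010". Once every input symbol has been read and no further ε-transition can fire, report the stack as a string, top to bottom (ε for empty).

$

(s0, 1101010, $) ⊢ (s1, 101010, $) ⊢ (s0, 01010, W$) ⊢ (s1, 01010, U$) ⊢ (s1, 1010, $) ⊢ (s0, 010, W$) ⊢ (s1, 010, U$) ⊢ (s1, 10, $) ⊢ (s0, 0, W$) ⊢ (s1, 0, U$) ⊢ (s1, ε, $)
All input consumed in state s1 with stack $.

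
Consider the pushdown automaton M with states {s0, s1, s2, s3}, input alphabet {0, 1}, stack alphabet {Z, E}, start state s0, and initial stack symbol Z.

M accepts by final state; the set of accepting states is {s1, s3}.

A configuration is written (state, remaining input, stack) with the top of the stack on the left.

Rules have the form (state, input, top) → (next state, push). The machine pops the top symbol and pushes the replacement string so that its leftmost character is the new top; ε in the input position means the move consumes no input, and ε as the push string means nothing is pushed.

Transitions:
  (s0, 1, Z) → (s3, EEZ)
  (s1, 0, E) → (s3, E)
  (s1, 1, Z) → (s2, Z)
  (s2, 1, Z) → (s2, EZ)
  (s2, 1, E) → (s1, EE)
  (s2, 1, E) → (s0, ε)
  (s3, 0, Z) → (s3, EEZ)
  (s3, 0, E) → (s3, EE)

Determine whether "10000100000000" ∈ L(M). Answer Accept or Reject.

Reject

No computation consumes all input and reaches a final state.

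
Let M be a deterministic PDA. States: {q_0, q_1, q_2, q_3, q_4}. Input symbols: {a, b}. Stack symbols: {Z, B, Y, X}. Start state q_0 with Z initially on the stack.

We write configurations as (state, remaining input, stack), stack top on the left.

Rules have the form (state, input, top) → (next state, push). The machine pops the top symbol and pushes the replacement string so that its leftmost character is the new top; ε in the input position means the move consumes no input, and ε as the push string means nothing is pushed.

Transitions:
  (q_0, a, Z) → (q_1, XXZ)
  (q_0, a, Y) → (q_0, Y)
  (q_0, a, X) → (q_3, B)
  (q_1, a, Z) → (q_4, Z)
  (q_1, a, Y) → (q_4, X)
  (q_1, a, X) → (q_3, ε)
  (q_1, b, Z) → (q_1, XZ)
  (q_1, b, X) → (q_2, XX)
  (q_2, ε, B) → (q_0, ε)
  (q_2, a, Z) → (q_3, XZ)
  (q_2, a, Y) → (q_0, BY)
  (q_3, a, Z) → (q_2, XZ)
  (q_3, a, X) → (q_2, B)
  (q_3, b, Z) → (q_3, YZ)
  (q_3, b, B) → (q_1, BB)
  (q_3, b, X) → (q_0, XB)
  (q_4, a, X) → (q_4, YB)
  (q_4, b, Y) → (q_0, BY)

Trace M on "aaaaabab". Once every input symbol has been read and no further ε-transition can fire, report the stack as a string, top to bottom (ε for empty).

(q_0, aaaaabab, Z)
  read a, top Z: go to q_1, push XXZ → (q_1, aaaabab, XXZ)
  read a, top X: go to q_3, push ε → (q_3, aaabab, XZ)
  read a, top X: go to q_2, push B → (q_2, aabab, BZ)
  ε-move, top B: go to q_0, push ε → (q_0, aabab, Z)
  read a, top Z: go to q_1, push XXZ → (q_1, abab, XXZ)
  read a, top X: go to q_3, push ε → (q_3, bab, XZ)
  read b, top X: go to q_0, push XB → (q_0, ab, XBZ)
  read a, top X: go to q_3, push B → (q_3, b, BBZ)
  read b, top B: go to q_1, push BB → (q_1, ε, BBBZ)
All input consumed in state q_1 with stack BBBZ.

BBBZ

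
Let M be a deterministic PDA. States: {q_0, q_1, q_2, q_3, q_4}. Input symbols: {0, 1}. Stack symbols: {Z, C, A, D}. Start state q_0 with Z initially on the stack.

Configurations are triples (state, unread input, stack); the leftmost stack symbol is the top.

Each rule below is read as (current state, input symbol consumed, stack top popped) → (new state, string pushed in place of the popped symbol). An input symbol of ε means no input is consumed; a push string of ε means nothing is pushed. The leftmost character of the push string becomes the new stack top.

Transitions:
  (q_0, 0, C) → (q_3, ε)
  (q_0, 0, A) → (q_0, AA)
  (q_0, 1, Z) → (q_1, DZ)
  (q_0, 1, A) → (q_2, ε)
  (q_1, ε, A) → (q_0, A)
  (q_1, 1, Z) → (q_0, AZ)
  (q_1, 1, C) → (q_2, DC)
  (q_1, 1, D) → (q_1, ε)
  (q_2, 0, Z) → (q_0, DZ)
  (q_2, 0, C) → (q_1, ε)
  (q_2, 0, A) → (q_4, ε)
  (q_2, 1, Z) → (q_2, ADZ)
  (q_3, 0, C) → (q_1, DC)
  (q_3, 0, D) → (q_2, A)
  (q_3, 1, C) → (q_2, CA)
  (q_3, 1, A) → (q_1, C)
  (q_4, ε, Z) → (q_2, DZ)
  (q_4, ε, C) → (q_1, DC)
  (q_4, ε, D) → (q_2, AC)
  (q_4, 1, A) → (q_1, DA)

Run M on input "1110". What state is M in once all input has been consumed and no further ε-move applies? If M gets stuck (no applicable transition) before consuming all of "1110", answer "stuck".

q_0

(q_0, 1110, Z)
  read 1, top Z: go to q_1, push DZ → (q_1, 110, DZ)
  read 1, top D: go to q_1, push ε → (q_1, 10, Z)
  read 1, top Z: go to q_0, push AZ → (q_0, 0, AZ)
  read 0, top A: go to q_0, push AA → (q_0, ε, AAZ)
All input consumed; M is in state q_0.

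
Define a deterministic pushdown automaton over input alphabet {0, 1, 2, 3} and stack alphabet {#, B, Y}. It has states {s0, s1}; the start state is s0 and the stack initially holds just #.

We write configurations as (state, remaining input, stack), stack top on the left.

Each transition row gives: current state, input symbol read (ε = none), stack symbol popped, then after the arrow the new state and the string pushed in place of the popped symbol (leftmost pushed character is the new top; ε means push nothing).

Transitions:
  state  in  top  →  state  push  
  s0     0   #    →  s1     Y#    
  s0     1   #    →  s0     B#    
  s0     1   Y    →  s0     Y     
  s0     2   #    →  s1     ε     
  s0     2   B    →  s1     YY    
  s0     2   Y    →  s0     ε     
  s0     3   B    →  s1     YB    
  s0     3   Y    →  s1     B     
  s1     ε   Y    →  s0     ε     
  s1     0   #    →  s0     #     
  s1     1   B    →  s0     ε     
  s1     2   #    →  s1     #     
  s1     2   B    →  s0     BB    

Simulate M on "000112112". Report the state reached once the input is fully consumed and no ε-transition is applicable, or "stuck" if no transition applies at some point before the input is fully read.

stuck

(s0, 000112112, #) ⊢ (s1, 00112112, Y#) ⊢ (s0, 00112112, #) ⊢ (s1, 0112112, Y#) ⊢ (s0, 0112112, #) ⊢ (s1, 112112, Y#) ⊢ (s0, 112112, #) ⊢ (s0, 12112, B#)
No transition for (s0, 1, top B); M blocks with input 12112 remaining.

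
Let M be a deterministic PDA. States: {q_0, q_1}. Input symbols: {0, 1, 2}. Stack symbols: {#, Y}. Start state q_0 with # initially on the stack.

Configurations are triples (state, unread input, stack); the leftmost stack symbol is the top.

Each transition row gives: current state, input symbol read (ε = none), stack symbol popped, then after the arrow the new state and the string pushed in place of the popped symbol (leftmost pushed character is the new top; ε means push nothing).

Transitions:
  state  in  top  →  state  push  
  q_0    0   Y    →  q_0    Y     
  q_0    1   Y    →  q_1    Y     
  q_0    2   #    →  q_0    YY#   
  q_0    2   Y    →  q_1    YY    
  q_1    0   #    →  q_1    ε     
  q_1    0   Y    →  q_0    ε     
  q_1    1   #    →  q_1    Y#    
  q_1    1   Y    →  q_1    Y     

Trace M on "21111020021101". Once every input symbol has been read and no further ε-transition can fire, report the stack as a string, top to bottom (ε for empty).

Y#

(q_0, 21111020021101, #) ⊢ (q_0, 1111020021101, YY#) ⊢ (q_1, 111020021101, YY#) ⊢ (q_1, 11020021101, YY#) ⊢ (q_1, 1020021101, YY#) ⊢ (q_1, 020021101, YY#) ⊢ (q_0, 20021101, Y#) ⊢ (q_1, 0021101, YY#) ⊢ (q_0, 021101, Y#) ⊢ (q_0, 21101, Y#) ⊢ (q_1, 1101, YY#) ⊢ (q_1, 101, YY#) ⊢ (q_1, 01, YY#) ⊢ (q_0, 1, Y#) ⊢ (q_1, ε, Y#)
All input consumed in state q_1 with stack Y#.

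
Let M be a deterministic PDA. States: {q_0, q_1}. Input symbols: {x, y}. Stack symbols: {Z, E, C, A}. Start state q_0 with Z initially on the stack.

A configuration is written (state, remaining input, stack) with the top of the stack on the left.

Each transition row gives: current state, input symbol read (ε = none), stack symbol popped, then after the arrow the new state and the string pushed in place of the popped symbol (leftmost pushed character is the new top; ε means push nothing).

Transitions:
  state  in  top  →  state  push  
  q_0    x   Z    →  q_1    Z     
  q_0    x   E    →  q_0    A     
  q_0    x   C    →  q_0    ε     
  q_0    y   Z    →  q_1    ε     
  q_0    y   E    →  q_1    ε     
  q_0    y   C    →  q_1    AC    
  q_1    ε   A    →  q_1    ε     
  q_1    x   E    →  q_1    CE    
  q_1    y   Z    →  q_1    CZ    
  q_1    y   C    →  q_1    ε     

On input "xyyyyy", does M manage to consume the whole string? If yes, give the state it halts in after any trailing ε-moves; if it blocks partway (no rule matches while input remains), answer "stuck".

(q_0, xyyyyy, Z)
  read x, top Z: go to q_1, push Z → (q_1, yyyyy, Z)
  read y, top Z: go to q_1, push CZ → (q_1, yyyy, CZ)
  read y, top C: go to q_1, push ε → (q_1, yyy, Z)
  read y, top Z: go to q_1, push CZ → (q_1, yy, CZ)
  read y, top C: go to q_1, push ε → (q_1, y, Z)
  read y, top Z: go to q_1, push CZ → (q_1, ε, CZ)
All input consumed; M is in state q_1.

q_1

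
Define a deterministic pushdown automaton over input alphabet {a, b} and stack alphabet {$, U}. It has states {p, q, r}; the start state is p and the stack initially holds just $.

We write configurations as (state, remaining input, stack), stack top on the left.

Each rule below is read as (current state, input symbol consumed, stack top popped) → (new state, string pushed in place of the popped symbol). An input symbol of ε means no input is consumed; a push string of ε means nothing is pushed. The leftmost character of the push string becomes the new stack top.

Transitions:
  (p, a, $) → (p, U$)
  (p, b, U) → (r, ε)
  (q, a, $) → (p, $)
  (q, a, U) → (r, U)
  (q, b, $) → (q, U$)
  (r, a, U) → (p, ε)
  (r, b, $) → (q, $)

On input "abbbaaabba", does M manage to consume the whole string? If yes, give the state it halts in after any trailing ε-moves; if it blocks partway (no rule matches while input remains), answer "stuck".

(p, abbbaaabba, $)
  read a, top $: go to p, push U$ → (p, bbbaaabba, U$)
  read b, top U: go to r, push ε → (r, bbaaabba, $)
  read b, top $: go to q, push $ → (q, baaabba, $)
  read b, top $: go to q, push U$ → (q, aaabba, U$)
  read a, top U: go to r, push U → (r, aabba, U$)
  read a, top U: go to p, push ε → (p, abba, $)
  read a, top $: go to p, push U$ → (p, bba, U$)
  read b, top U: go to r, push ε → (r, ba, $)
  read b, top $: go to q, push $ → (q, a, $)
  read a, top $: go to p, push $ → (p, ε, $)
All input consumed; M is in state p.

p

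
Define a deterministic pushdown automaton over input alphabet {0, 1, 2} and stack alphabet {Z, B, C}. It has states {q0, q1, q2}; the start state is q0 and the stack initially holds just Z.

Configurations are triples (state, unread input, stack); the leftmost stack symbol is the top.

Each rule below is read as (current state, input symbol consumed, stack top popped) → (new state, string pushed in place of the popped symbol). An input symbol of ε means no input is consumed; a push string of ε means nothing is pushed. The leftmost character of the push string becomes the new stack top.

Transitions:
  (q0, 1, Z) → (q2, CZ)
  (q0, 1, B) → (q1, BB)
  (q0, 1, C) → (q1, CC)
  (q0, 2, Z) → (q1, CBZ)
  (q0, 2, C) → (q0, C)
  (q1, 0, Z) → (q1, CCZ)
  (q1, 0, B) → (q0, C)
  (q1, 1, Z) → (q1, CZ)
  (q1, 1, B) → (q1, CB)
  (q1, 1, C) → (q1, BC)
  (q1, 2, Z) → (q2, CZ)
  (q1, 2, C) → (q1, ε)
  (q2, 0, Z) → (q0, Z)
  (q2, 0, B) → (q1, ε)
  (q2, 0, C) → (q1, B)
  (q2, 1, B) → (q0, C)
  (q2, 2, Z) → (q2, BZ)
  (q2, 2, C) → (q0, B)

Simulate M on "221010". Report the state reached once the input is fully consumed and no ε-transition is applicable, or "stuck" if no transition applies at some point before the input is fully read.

stuck

(q0, 221010, Z) ⊢ (q1, 21010, CBZ) ⊢ (q1, 1010, BZ) ⊢ (q1, 010, CBZ)
No transition for (q1, 0, top C); M blocks with input 010 remaining.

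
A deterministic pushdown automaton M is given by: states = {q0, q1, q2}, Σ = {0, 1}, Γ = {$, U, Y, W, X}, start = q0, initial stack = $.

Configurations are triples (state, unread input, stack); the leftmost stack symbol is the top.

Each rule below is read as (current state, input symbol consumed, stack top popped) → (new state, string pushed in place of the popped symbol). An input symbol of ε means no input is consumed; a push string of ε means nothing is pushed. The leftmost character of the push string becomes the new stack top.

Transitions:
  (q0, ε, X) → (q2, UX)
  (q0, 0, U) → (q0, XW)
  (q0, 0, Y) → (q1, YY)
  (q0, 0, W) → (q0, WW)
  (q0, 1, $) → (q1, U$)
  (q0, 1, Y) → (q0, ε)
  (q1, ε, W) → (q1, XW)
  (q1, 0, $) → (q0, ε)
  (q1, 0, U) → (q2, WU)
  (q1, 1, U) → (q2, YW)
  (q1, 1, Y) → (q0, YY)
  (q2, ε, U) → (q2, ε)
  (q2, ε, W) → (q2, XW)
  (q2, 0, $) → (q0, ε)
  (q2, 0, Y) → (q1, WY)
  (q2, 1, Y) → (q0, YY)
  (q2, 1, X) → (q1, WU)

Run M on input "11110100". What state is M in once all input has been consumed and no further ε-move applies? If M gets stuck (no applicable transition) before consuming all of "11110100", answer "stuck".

stuck

(q0, 11110100, $) ⊢ (q1, 1110100, U$) ⊢ (q2, 110100, YW$) ⊢ (q0, 10100, YYW$) ⊢ (q0, 0100, YW$) ⊢ (q1, 100, YYW$) ⊢ (q0, 00, YYYW$) ⊢ (q1, 0, YYYYW$)
No transition for (q1, 0, top Y); M blocks with input 0 remaining.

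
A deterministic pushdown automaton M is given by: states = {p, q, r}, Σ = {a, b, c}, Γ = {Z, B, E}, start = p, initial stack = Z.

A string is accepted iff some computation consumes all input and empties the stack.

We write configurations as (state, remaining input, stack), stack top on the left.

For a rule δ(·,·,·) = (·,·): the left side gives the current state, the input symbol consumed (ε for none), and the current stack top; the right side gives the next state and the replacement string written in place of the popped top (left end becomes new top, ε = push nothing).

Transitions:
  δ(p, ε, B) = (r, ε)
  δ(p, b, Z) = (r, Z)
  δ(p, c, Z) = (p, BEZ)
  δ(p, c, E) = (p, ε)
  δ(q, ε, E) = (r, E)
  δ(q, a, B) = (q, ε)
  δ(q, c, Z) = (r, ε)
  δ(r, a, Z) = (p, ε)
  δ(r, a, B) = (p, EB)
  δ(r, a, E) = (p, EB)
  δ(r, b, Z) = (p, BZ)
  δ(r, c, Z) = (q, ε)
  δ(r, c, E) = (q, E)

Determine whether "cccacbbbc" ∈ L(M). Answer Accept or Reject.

Accept

(p, cccacbbbc, Z)
  read c, top Z: go to p, push BEZ → (p, ccacbbbc, BEZ)
  ε-move, top B: go to r, push ε → (r, ccacbbbc, EZ)
  read c, top E: go to q, push E → (q, cacbbbc, EZ)
  ε-move, top E: go to r, push E → (r, cacbbbc, EZ)
  read c, top E: go to q, push E → (q, acbbbc, EZ)
  ε-move, top E: go to r, push E → (r, acbbbc, EZ)
  read a, top E: go to p, push EB → (p, cbbbc, EBZ)
  read c, top E: go to p, push ε → (p, bbbc, BZ)
  ε-move, top B: go to r, push ε → (r, bbbc, Z)
  read b, top Z: go to p, push BZ → (p, bbc, BZ)
  ε-move, top B: go to r, push ε → (r, bbc, Z)
  read b, top Z: go to p, push BZ → (p, bc, BZ)
  ε-move, top B: go to r, push ε → (r, bc, Z)
  read b, top Z: go to p, push BZ → (p, c, BZ)
  ε-move, top B: go to r, push ε → (r, c, Z)
  read c, top Z: go to q, push ε → (q, ε, ε)
All input consumed and the stack is empty.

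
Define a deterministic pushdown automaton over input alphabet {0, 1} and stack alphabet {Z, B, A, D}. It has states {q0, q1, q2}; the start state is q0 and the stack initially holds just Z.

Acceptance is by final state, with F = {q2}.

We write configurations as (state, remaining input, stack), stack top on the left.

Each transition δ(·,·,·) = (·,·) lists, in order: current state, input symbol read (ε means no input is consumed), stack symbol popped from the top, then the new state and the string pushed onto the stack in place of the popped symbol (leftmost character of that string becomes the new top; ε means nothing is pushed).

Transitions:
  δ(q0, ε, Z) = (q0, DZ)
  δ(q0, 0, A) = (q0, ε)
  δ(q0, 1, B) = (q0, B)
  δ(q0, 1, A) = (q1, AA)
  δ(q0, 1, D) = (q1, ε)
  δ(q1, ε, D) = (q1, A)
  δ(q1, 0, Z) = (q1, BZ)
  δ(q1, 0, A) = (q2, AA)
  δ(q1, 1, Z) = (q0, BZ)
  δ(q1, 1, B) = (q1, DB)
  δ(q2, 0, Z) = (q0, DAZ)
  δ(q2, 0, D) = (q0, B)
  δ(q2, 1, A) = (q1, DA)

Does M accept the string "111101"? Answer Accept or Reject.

Reject

(q0, 111101, Z) ⊢ (q0, 111101, DZ) ⊢ (q1, 11101, Z) ⊢ (q0, 1101, BZ) ⊢ (q0, 101, BZ) ⊢ (q0, 01, BZ)
No transition applies at (q0, 01, BZ); input not fully consumed.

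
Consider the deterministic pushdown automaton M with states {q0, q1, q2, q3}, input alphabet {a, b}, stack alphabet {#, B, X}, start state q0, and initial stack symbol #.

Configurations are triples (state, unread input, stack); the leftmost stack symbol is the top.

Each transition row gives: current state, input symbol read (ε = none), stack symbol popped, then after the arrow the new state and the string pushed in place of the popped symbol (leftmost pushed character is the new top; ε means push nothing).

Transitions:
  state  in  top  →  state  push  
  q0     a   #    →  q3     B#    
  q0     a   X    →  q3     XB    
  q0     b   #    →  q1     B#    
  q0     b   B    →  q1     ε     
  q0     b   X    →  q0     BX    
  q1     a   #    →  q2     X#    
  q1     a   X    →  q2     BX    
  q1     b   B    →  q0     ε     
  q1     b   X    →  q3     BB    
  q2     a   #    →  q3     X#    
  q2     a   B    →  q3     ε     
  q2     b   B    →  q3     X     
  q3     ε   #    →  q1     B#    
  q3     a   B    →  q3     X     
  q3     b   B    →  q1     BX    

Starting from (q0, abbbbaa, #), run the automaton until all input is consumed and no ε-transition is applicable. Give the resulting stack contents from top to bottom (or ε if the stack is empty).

X#

(q0, abbbbaa, #)
  read a, top #: go to q3, push B# → (q3, bbbbaa, B#)
  read b, top B: go to q1, push BX → (q1, bbbaa, BX#)
  read b, top B: go to q0, push ε → (q0, bbaa, X#)
  read b, top X: go to q0, push BX → (q0, baa, BX#)
  read b, top B: go to q1, push ε → (q1, aa, X#)
  read a, top X: go to q2, push BX → (q2, a, BX#)
  read a, top B: go to q3, push ε → (q3, ε, X#)
All input consumed in state q3 with stack X#.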